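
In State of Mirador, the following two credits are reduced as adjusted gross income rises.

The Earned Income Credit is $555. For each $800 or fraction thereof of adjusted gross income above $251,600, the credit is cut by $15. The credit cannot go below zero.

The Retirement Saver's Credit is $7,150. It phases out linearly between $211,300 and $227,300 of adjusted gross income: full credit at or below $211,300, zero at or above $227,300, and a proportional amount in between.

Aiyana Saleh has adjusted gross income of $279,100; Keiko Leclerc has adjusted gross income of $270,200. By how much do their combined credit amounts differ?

$165

Aiyana ($279,100): Earned Income Credit: income exceeds $251,600 by $27,500, which is 35 full-or-partial $800 increments; reduction = 35 × $15 = $525, leaving $30. Retirement Saver's Credit: $279,100 is at or above $227,300, so the credit is $0. total $30 + $0 = $30
Keiko ($270,200): Earned Income Credit: income exceeds $251,600 by $18,600, which is 24 full-or-partial $800 increments; reduction = 24 × $15 = $360, leaving $195. Retirement Saver's Credit: $270,200 is at or above $227,300, so the credit is $0. total $195 + $0 = $195
Difference: |$30 − $195| = $165.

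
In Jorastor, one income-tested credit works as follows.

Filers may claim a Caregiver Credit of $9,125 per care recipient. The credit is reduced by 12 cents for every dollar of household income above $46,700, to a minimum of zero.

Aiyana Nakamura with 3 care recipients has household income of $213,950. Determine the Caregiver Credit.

Caregiver Credit: base = 3 × $9,125 = $27,375. 12% of the $167,250 excess over $46,700 is $20,070; credit = $27,375 − $20,070 = $7,305.

$7,305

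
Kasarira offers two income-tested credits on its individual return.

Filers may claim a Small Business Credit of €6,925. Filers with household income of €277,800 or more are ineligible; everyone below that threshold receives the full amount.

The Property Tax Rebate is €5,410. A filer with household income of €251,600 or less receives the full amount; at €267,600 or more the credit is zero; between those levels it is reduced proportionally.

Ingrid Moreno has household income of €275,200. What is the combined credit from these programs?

€6,925

Small Business Credit: €275,200 is below the €277,800 cutoff, so the full €6,925 applies.
Property Tax Rebate: €275,200 is at or above €267,600, so the credit is €0.
Total: €6,925 + €0 = €6,925.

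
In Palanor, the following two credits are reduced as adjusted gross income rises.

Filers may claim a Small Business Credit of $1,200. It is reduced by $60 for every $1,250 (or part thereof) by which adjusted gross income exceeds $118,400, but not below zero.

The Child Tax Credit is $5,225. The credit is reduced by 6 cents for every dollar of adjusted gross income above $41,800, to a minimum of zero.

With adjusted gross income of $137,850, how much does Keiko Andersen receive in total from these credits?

$240

Small Business Credit: income exceeds $118,400 by $19,450, which is 16 full-or-partial $1,250 increments; reduction = 16 × $60 = $960, leaving $240.
Child Tax Credit: 6% of the $96,050 excess over $41,800 is $5,763 ≥ base, so the credit is $0.
Total: $240 + $0 = $240.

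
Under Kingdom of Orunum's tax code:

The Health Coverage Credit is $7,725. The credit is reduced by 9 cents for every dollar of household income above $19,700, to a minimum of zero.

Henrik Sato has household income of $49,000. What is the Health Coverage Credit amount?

$5,088

Health Coverage Credit: 9% of the $29,300 excess over $19,700 is $2,637; credit = $7,725 − $2,637 = $5,088.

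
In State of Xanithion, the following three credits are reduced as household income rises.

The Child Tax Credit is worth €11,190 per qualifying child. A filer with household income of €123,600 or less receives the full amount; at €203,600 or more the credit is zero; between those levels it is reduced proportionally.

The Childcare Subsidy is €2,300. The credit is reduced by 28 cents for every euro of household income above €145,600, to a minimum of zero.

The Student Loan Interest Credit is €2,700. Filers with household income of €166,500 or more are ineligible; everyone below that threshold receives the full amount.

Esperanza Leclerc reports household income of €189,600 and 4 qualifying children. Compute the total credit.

Child Tax Credit: base = 4 × €11,190 = €44,760. €189,600 is €66,000 into a €80,000 phase-out range, leaving 14,000/80,000 of the credit: €44,760 × 14,000/80,000 = €7,833.
Childcare Subsidy: 28% of the €44,000 excess over €145,600 is €12,320 ≥ base, so the credit is €0.
Student Loan Interest Credit: €189,600 meets or exceeds the €166,500 cutoff, so the credit is €0.
Total: €7,833 + €0 + €0 = €7,833.

€7,833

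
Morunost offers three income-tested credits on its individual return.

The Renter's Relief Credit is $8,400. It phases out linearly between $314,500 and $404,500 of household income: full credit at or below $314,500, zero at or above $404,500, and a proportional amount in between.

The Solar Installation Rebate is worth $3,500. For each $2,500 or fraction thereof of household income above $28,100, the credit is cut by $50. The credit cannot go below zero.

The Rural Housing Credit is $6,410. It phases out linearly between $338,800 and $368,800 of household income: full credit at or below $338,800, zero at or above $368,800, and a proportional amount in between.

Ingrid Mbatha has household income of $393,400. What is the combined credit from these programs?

Renter's Relief Credit: $393,400 is $78,900 into a $90,000 phase-out range, leaving 11,100/90,000 of the credit: $8,400 × 11,100/90,000 = $1,036.
Solar Installation Rebate: income exceeds $28,100 by $365,300 → 147 increments × $50 = $7,350 ≥ base, so the credit is $0.
Rural Housing Credit: $393,400 is at or above $368,800, so the credit is $0.
Total: $1,036 + $0 + $0 = $1,036.

$1,036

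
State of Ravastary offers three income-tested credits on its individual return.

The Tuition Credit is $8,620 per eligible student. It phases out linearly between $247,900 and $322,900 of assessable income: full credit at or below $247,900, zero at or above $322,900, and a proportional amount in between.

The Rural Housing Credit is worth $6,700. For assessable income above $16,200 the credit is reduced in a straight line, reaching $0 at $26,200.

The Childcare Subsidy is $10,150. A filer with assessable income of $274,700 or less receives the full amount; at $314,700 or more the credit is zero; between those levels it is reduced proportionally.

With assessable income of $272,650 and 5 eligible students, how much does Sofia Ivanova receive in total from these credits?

$39,027

Tuition Credit: base = 5 × $8,620 = $43,100. $272,650 is $24,750 into a $75,000 phase-out range, leaving 50,250/75,000 of the credit: $43,100 × 50,250/75,000 = $28,877.
Rural Housing Credit: $272,650 is at or above $26,200, so the credit is $0.
Childcare Subsidy: $272,650 is at or below the $274,700 threshold, so the full $10,150 applies.
Total: $28,877 + $0 + $10,150 = $39,027.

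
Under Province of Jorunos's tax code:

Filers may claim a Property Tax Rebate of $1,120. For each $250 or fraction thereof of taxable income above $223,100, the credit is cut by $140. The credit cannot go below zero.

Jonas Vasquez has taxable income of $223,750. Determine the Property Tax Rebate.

$700

Property Tax Rebate: income exceeds $223,100 by $650, which is 3 full-or-partial $250 increments; reduction = 3 × $140 = $420, leaving $700.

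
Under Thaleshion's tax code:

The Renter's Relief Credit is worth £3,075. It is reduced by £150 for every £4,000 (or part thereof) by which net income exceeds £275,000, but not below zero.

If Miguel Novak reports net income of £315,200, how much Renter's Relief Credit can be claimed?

Renter's Relief Credit: income exceeds £275,000 by £40,200, which is 11 full-or-partial £4,000 increments; reduction = 11 × £150 = £1,650, leaving £1,425.

£1,425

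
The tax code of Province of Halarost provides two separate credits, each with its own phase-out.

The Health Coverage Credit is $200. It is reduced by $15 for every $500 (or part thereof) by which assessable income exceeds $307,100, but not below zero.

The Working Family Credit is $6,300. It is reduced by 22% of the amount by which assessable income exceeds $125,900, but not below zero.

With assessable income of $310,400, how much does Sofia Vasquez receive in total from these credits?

$95

Health Coverage Credit: income exceeds $307,100 by $3,300, which is 7 full-or-partial $500 increments; reduction = 7 × $15 = $105, leaving $95.
Working Family Credit: 22% of the $184,500 excess over $125,900 is $40,590 ≥ base, so the credit is $0.
Total: $95 + $0 = $95.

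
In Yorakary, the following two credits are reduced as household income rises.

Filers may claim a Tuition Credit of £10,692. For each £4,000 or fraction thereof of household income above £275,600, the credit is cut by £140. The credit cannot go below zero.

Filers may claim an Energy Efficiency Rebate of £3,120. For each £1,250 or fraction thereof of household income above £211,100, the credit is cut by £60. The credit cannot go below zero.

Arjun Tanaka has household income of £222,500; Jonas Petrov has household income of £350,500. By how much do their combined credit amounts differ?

£5,180

Arjun (£222,500): Tuition Credit: £222,500 is at or below the £275,600 threshold, so the full £10,692 applies. Energy Efficiency Rebate: income exceeds £211,100 by £11,400, which is 10 full-or-partial £1,250 increments; reduction = 10 × £60 = £600, leaving £2,520. total £10,692 + £2,520 = £13,212
Jonas (£350,500): Tuition Credit: income exceeds £275,600 by £74,900, which is 19 full-or-partial £4,000 increments; reduction = 19 × £140 = £2,660, leaving £8,032. Energy Efficiency Rebate: income exceeds £211,100 by £139,400 → 112 increments × £60 = £6,720 ≥ base, so the credit is £0. total £8,032 + £0 = £8,032
Difference: |£13,212 − £8,032| = £5,180.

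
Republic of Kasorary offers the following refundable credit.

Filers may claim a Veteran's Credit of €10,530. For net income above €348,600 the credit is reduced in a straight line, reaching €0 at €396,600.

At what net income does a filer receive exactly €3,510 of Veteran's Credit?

€3,510 is 3,510/10,530 of the full €10,530, so 7,020/10,530 of the €48,000 range has been used: income = €348,600 + €48,000 × 7,020/10,530 = €380,600.

€380,600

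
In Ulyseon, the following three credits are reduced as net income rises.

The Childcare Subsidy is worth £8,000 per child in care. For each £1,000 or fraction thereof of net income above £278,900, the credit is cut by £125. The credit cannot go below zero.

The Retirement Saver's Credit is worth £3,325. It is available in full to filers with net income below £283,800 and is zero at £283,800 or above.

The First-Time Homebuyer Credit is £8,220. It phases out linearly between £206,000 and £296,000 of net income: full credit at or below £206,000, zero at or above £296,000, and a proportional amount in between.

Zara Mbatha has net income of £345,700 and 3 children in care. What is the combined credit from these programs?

Childcare Subsidy: base = 3 × £8,000 = £24,000. income exceeds £278,900 by £66,800, which is 67 full-or-partial £1,000 increments; reduction = 67 × £125 = £8,375, leaving £15,625.
Retirement Saver's Credit: £345,700 meets or exceeds the £283,800 cutoff, so the credit is £0.
First-Time Homebuyer Credit: £345,700 is at or above £296,000, so the credit is £0.
Total: £15,625 + £0 + £0 = £15,625.

£15,625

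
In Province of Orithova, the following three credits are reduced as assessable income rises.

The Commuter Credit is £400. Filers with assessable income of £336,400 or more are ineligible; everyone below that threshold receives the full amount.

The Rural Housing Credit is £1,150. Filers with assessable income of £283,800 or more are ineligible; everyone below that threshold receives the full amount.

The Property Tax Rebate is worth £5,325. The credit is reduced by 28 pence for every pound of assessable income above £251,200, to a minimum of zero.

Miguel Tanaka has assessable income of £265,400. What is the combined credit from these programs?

£2,899

Commuter Credit: £265,400 is below the £336,400 cutoff, so the full £400 applies.
Rural Housing Credit: £265,400 is below the £283,800 cutoff, so the full £1,150 applies.
Property Tax Rebate: 28% of the £14,200 excess over £251,200 is £3,976; credit = £5,325 − £3,976 = £1,349.
Total: £400 + £1,150 + £1,349 = £2,899.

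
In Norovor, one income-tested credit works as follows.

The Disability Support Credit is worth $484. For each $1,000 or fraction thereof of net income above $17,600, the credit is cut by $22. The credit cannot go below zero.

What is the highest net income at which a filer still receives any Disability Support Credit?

After 21 increments the reduction is 21 × $22 = $462, leaving $22; one more increment wipes it out. Increment 21 ends at excess 21 × $1,000 = $21,000, so the highest qualifying income is $17,600 + $21,000 = $38,600.

$38,600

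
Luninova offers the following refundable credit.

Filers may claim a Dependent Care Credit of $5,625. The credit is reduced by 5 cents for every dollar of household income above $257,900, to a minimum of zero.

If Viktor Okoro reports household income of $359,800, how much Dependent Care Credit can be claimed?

$530

Dependent Care Credit: 5% of the $101,900 excess over $257,900 is $5,095; credit = $5,625 − $5,095 = $530.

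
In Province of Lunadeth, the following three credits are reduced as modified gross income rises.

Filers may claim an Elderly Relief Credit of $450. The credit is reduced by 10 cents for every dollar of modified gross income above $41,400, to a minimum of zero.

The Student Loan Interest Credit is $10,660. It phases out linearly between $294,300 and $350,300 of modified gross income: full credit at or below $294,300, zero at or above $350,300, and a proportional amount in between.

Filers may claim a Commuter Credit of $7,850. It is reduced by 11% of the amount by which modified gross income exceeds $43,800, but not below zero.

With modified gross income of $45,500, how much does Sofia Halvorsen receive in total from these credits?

Elderly Relief Credit: 10% of the $4,100 excess over $41,400 is $410; credit = $450 − $410 = $40.
Student Loan Interest Credit: $45,500 is at or below the $294,300 threshold, so the full $10,660 applies.
Commuter Credit: 11% of the $1,700 excess over $43,800 is $187; credit = $7,850 − $187 = $7,663.
Total: $40 + $10,660 + $7,663 = $18,363.

$18,363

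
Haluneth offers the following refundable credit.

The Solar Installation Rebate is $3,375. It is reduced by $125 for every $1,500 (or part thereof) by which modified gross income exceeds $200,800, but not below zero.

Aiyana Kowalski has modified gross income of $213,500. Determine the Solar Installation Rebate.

Solar Installation Rebate: income exceeds $200,800 by $12,700, which is 9 full-or-partial $1,500 increments; reduction = 9 × $125 = $1,125, leaving $2,250.

$2,250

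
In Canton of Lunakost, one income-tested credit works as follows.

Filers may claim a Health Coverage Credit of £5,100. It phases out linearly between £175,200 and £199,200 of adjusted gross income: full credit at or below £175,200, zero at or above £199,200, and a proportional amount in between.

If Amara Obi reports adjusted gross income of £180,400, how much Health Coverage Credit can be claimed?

£3,995

Health Coverage Credit: £180,400 is £5,200 into a £24,000 phase-out range, leaving 18,800/24,000 of the credit: £5,100 × 18,800/24,000 = £3,995.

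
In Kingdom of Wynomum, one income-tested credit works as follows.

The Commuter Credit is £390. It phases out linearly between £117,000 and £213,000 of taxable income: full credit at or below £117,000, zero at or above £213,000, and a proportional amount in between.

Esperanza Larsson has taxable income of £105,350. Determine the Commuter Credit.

Commuter Credit: £105,350 is at or below the £117,000 threshold, so the full £390 applies.

£390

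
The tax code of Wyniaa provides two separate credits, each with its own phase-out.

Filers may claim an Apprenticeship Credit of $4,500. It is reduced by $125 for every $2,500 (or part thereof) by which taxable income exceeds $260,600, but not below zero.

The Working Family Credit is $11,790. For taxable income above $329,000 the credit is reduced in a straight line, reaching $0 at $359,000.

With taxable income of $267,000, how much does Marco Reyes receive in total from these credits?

$15,915

Apprenticeship Credit: income exceeds $260,600 by $6,400, which is 3 full-or-partial $2,500 increments; reduction = 3 × $125 = $375, leaving $4,125.
Working Family Credit: $267,000 is at or below the $329,000 threshold, so the full $11,790 applies.
Total: $4,125 + $11,790 = $15,915.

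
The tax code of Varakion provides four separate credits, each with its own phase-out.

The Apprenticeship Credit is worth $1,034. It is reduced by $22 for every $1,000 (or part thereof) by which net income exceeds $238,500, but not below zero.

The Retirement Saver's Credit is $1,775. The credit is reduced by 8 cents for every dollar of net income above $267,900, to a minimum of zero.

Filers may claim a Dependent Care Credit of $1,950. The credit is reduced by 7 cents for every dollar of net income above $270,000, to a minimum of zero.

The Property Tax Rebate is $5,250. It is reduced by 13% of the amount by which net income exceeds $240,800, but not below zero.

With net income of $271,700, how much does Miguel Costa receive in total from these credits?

$4,821

Apprenticeship Credit: income exceeds $238,500 by $33,200, which is 34 full-or-partial $1,000 increments; reduction = 34 × $22 = $748, leaving $286.
Retirement Saver's Credit: 8% of the $3,800 excess over $267,900 is $304; credit = $1,775 − $304 = $1,471.
Dependent Care Credit: 7% of the $1,700 excess over $270,000 is $119; credit = $1,950 − $119 = $1,831.
Property Tax Rebate: 13% of the $30,900 excess over $240,800 is $4,017; credit = $5,250 − $4,017 = $1,233.
Total: $286 + $1,471 + $1,831 + $1,233 = $4,821.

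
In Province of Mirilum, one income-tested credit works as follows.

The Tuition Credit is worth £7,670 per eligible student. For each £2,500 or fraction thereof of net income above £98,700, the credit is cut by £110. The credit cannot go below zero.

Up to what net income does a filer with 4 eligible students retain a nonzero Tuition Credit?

£793,700

Full credit = 4 × £7,670 = £30,680.
After 278 increments the reduction is 278 × £110 = £30,580, leaving £100; one more increment wipes it out. Increment 278 ends at excess 278 × £2,500 = £695,000, so the highest qualifying income is £98,700 + £695,000 = £793,700.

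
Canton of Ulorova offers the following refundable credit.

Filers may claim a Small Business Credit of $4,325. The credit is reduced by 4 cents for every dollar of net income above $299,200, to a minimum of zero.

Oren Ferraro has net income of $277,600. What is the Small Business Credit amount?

$4,325

Small Business Credit: $277,600 is at or below the $299,200 threshold, so the full $4,325 applies.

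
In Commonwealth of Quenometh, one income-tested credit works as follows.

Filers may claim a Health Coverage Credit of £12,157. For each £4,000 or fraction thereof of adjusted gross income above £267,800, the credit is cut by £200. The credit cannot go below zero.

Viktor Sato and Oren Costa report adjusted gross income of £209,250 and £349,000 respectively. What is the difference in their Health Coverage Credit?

£4,200

Viktor (£209,250): Health Coverage Credit: £209,250 is at or below the £267,800 threshold, so the full £12,157 applies.
Oren (£349,000): Health Coverage Credit: income exceeds £267,800 by £81,200, which is 21 full-or-partial £4,000 increments; reduction = 21 × £200 = £4,200, leaving £7,957.
Difference: |£12,157 − £7,957| = £4,200.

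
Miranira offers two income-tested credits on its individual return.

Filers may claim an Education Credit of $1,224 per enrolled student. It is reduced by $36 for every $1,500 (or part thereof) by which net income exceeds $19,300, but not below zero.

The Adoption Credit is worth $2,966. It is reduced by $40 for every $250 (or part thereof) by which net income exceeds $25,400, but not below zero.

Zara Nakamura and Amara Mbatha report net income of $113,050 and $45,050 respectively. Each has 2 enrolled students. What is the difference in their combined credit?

$1,620

Zara ($113,050): Education Credit: base = 2 × $1,224 = $2,448. income exceeds $19,300 by $93,750, which is 63 full-or-partial $1,500 increments; reduction = 63 × $36 = $2,268, leaving $180. Adoption Credit: income exceeds $25,400 by $87,650 → 351 increments × $40 = $14,040 ≥ base, so the credit is $0. total $180 + $0 = $180
Amara ($45,050): Education Credit: base = 2 × $1,224 = $2,448. income exceeds $19,300 by $25,750, which is 18 full-or-partial $1,500 increments; reduction = 18 × $36 = $648, leaving $1,800. Adoption Credit: income exceeds $25,400 by $19,650 → 79 increments × $40 = $3,160 ≥ base, so the credit is $0. total $1,800 + $0 = $1,800
Difference: |$180 − $1,800| = $1,620.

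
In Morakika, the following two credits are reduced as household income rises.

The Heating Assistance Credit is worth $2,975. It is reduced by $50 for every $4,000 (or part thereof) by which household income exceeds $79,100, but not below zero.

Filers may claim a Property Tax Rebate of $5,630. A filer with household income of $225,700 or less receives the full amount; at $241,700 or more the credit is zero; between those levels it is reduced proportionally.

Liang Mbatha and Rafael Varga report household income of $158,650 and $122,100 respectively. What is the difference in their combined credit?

Liang ($158,650): Heating Assistance Credit: income exceeds $79,100 by $79,550, which is 20 full-or-partial $4,000 increments; reduction = 20 × $50 = $1,000, leaving $1,975. Property Tax Rebate: $158,650 is at or below the $225,700 threshold, so the full $5,630 applies. total $1,975 + $5,630 = $7,605
Rafael ($122,100): Heating Assistance Credit: income exceeds $79,100 by $43,000, which is 11 full-or-partial $4,000 increments; reduction = 11 × $50 = $550, leaving $2,425. Property Tax Rebate: $122,100 is at or below the $225,700 threshold, so the full $5,630 applies. total $2,425 + $5,630 = $8,055
Difference: |$7,605 − $8,055| = $450.

$450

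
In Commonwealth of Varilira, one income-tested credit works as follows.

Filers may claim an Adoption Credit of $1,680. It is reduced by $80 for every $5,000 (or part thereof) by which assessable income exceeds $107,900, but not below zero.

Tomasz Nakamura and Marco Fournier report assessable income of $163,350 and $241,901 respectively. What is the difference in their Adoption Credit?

Tomasz ($163,350): Adoption Credit: income exceeds $107,900 by $55,450, which is 12 full-or-partial $5,000 increments; reduction = 12 × $80 = $960, leaving $720.
Marco ($241,901): Adoption Credit: income exceeds $107,900 by $134,001 → 27 increments × $80 = $2,160 ≥ base, so the credit is $0.
Difference: |$720 − $0| = $720.

$720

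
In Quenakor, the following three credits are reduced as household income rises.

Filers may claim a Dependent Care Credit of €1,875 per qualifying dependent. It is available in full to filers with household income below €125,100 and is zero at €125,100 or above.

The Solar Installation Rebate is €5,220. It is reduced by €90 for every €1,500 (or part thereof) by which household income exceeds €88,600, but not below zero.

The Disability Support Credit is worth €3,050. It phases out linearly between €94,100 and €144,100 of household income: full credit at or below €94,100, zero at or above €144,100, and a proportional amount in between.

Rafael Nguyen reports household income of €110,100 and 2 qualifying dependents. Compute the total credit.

Dependent Care Credit: base = 2 × €1,875 = €3,750. €110,100 is below the €125,100 cutoff, so the full €3,750 applies.
Solar Installation Rebate: income exceeds €88,600 by €21,500, which is 15 full-or-partial €1,500 increments; reduction = 15 × €90 = €1,350, leaving €3,870.
Disability Support Credit: €110,100 is €16,000 into a €50,000 phase-out range, leaving 34,000/50,000 of the credit: €3,050 × 34,000/50,000 = €2,074.
Total: €3,750 + €3,870 + €2,074 = €9,694.

€9,694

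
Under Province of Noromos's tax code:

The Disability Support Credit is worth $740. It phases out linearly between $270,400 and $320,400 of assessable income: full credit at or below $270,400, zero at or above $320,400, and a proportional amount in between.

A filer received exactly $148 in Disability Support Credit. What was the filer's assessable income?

$310,400

$148 is 148/740 of the full $740, so 592/740 of the $50,000 range has been used: income = $270,400 + $50,000 × 592/740 = $310,400.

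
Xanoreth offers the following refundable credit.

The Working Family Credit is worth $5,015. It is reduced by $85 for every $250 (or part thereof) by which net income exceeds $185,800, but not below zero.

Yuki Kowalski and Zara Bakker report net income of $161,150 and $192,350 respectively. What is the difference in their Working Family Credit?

$2,295

Yuki ($161,150): Working Family Credit: $161,150 is at or below the $185,800 threshold, so the full $5,015 applies.
Zara ($192,350): Working Family Credit: income exceeds $185,800 by $6,550, which is 27 full-or-partial $250 increments; reduction = 27 × $85 = $2,295, leaving $2,720.
Difference: |$5,015 − $2,720| = $2,295.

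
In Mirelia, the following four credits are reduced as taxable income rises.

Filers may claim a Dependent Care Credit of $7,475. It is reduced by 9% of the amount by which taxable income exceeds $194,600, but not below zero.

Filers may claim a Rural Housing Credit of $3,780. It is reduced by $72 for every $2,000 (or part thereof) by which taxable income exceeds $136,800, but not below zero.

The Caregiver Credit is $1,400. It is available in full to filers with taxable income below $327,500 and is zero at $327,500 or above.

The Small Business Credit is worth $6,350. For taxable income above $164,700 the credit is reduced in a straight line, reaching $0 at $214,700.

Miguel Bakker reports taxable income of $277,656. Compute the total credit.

$1,400

Dependent Care Credit: 9% of the $83,056 excess over $194,600 is $7,475.04 ≥ base, so the credit is $0.
Rural Housing Credit: income exceeds $136,800 by $140,856 → 71 increments × $72 = $5,112 ≥ base, so the credit is $0.
Caregiver Credit: $277,656 is below the $327,500 cutoff, so the full $1,400 applies.
Small Business Credit: $277,656 is at or above $214,700, so the credit is $0.
Total: $0 + $0 + $1,400 + $0 = $1,400.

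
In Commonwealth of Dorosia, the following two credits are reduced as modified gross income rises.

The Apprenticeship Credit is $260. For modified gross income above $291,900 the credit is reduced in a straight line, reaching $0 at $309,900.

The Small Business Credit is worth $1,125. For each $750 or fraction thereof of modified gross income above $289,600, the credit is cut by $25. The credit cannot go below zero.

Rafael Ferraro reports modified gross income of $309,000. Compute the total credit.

Apprenticeship Credit: $309,000 is $17,100 into a $18,000 phase-out range, leaving 900/18,000 of the credit: $260 × 900/18,000 = $13.
Small Business Credit: income exceeds $289,600 by $19,400, which is 26 full-or-partial $750 increments; reduction = 26 × $25 = $650, leaving $475.
Total: $13 + $475 = $488.

$488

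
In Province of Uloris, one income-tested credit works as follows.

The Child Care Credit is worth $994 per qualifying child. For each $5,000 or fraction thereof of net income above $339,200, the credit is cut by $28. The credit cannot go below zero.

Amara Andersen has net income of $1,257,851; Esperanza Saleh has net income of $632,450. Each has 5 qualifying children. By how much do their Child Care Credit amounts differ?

$3,318

Amara ($1,257,851): Child Care Credit: base = 5 × $994 = $4,970. income exceeds $339,200 by $918,651 → 184 increments × $28 = $5,152 ≥ base, so the credit is $0.
Esperanza ($632,450): Child Care Credit: base = 5 × $994 = $4,970. income exceeds $339,200 by $293,250, which is 59 full-or-partial $5,000 increments; reduction = 59 × $28 = $1,652, leaving $3,318.
Difference: |$0 − $3,318| = $3,318.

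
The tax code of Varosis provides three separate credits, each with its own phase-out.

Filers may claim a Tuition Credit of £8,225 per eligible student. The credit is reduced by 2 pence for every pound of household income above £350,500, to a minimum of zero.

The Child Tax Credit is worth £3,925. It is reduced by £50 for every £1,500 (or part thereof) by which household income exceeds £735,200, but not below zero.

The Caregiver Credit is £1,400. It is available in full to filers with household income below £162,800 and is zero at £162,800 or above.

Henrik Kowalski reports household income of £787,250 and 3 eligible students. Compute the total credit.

Tuition Credit: base = 3 × £8,225 = £24,675. 2% of the £436,750 excess over £350,500 is £8,735; credit = £24,675 − £8,735 = £15,940.
Child Tax Credit: income exceeds £735,200 by £52,050, which is 35 full-or-partial £1,500 increments; reduction = 35 × £50 = £1,750, leaving £2,175.
Caregiver Credit: £787,250 meets or exceeds the £162,800 cutoff, so the credit is £0.
Total: £15,940 + £2,175 + £0 = £18,115.

£18,115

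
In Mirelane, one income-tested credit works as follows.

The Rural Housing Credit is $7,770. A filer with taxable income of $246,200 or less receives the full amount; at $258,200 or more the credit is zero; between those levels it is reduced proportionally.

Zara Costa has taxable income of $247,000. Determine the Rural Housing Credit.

Rural Housing Credit: $247,000 is $800 into a $12,000 phase-out range, leaving 11,200/12,000 of the credit: $7,770 × 11,200/12,000 = $7,252.

$7,252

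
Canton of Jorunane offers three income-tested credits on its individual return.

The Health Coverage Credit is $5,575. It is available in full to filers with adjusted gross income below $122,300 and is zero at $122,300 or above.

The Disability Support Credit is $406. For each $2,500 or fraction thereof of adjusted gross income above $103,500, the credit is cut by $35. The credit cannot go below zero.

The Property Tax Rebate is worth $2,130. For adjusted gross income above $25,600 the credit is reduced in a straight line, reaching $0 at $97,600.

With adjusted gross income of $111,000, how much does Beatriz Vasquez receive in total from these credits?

$5,876

Health Coverage Credit: $111,000 is below the $122,300 cutoff, so the full $5,575 applies.
Disability Support Credit: income exceeds $103,500 by $7,500, which is 3 full-or-partial $2,500 increments; reduction = 3 × $35 = $105, leaving $301.
Property Tax Rebate: $111,000 is at or above $97,600, so the credit is $0.
Total: $5,575 + $301 + $0 = $5,876.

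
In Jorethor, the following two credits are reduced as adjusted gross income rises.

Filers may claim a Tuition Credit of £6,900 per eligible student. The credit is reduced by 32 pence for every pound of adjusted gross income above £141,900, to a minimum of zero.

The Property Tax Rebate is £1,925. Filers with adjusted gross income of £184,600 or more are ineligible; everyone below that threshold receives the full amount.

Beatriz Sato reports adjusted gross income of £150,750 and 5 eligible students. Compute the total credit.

Tuition Credit: base = 5 × £6,900 = £34,500. 32% of the £8,850 excess over £141,900 is £2,832; credit = £34,500 − £2,832 = £31,668.
Property Tax Rebate: £150,750 is below the £184,600 cutoff, so the full £1,925 applies.
Total: £31,668 + £1,925 = £33,593.

£33,593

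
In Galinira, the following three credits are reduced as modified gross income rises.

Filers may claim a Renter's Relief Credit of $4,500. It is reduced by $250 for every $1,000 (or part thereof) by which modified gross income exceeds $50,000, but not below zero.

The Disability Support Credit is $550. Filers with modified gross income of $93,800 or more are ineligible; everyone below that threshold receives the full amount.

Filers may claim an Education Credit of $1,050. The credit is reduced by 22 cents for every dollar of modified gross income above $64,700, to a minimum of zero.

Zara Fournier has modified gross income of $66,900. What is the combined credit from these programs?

$1,366

Renter's Relief Credit: income exceeds $50,000 by $16,900, which is 17 full-or-partial $1,000 increments; reduction = 17 × $250 = $4,250, leaving $250.
Disability Support Credit: $66,900 is below the $93,800 cutoff, so the full $550 applies.
Education Credit: 22% of the $2,200 excess over $64,700 is $484; credit = $1,050 − $484 = $566.
Total: $250 + $550 + $566 = $1,366.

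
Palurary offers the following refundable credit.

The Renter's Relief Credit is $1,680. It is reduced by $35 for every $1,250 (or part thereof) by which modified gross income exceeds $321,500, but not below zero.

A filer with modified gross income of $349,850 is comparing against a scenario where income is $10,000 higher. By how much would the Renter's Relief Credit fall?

$280

At $349,850 — income exceeds $321,500 by $28,350, which is 23 full-or-partial $1,250 increments; reduction = 23 × $35 = $805, leaving $875.
At $359,850 — income exceeds $321,500 by $38,350, which is 31 full-or-partial $1,250 increments; reduction = 31 × $35 = $1,085, leaving $595.
Lost: $875 − $595 = $280.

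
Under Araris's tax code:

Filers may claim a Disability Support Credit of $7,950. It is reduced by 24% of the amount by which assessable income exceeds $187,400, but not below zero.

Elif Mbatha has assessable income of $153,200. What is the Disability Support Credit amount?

Disability Support Credit: $153,200 is at or below the $187,400 threshold, so the full $7,950 applies.

$7,950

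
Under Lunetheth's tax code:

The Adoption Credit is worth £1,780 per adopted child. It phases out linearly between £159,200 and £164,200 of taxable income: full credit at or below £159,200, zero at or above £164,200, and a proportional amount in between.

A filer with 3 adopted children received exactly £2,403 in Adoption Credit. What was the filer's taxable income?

£161,950

Full credit = 3 × £1,780 = £5,340.
£2,403 is 2,403/5,340 of the full £5,340, so 2,937/5,340 of the £5,000 range has been used: income = £159,200 + £5,000 × 2,937/5,340 = £161,950.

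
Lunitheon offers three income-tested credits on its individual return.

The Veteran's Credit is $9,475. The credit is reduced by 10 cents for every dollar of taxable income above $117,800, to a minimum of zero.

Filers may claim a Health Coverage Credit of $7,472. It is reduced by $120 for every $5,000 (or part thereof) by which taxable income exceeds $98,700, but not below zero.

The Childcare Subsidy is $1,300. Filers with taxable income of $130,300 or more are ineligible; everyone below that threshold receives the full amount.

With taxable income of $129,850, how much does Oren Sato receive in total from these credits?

$16,202

Veteran's Credit: 10% of the $12,050 excess over $117,800 is $1,205; credit = $9,475 − $1,205 = $8,270.
Health Coverage Credit: income exceeds $98,700 by $31,150, which is 7 full-or-partial $5,000 increments; reduction = 7 × $120 = $840, leaving $6,632.
Childcare Subsidy: $129,850 is below the $130,300 cutoff, so the full $1,300 applies.
Total: $8,270 + $6,632 + $1,300 = $16,202.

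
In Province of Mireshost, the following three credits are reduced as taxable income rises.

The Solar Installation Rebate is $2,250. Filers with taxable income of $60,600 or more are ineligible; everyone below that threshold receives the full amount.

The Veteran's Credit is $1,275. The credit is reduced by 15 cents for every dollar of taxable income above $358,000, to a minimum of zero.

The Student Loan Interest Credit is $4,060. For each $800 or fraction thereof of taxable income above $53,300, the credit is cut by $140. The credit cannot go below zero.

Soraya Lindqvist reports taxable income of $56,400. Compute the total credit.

Solar Installation Rebate: $56,400 is below the $60,600 cutoff, so the full $2,250 applies.
Veteran's Credit: $56,400 is at or below the $358,000 threshold, so the full $1,275 applies.
Student Loan Interest Credit: income exceeds $53,300 by $3,100, which is 4 full-or-partial $800 increments; reduction = 4 × $140 = $560, leaving $3,500.
Total: $2,250 + $1,275 + $3,500 = $7,025.

$7,025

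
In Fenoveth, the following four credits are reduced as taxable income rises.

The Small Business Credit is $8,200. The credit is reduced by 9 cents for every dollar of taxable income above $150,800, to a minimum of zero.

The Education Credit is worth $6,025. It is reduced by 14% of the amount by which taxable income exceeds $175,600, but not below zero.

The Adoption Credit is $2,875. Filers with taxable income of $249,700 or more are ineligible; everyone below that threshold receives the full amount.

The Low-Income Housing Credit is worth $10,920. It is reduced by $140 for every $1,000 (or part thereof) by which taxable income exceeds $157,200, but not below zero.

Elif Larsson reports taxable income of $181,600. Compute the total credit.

Small Business Credit: 9% of the $30,800 excess over $150,800 is $2,772; credit = $8,200 − $2,772 = $5,428.
Education Credit: 14% of the $6,000 excess over $175,600 is $840; credit = $6,025 − $840 = $5,185.
Adoption Credit: $181,600 is below the $249,700 cutoff, so the full $2,875 applies.
Low-Income Housing Credit: income exceeds $157,200 by $24,400, which is 25 full-or-partial $1,000 increments; reduction = 25 × $140 = $3,500, leaving $7,420.
Total: $5,428 + $5,185 + $2,875 + $7,420 = $20,908.

$20,908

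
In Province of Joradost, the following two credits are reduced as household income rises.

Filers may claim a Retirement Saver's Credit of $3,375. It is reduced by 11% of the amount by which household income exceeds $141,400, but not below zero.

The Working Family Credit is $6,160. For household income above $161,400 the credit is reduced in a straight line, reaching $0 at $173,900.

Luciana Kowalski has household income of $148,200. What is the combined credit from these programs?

Retirement Saver's Credit: 11% of the $6,800 excess over $141,400 is $748; credit = $3,375 − $748 = $2,627.
Working Family Credit: $148,200 is at or below the $161,400 threshold, so the full $6,160 applies.
Total: $2,627 + $6,160 = $8,787.

$8,787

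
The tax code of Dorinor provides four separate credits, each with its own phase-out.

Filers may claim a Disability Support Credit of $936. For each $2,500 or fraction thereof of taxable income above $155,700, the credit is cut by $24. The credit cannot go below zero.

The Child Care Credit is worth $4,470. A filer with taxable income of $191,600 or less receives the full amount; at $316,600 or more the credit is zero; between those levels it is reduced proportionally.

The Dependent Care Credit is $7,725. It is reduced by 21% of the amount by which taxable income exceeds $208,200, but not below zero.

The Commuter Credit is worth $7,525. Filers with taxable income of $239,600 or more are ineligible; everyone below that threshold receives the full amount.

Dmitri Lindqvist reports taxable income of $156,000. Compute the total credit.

$20,632

Disability Support Credit: income exceeds $155,700 by $300, which is 1 full-or-partial $2,500 increment; reduction = 1 × $24 = $24, leaving $912.
Child Care Credit: $156,000 is at or below the $191,600 threshold, so the full $4,470 applies.
Dependent Care Credit: $156,000 is at or below the $208,200 threshold, so the full $7,725 applies.
Commuter Credit: $156,000 is below the $239,600 cutoff, so the full $7,525 applies.
Total: $912 + $4,470 + $7,725 + $7,525 = $20,632.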